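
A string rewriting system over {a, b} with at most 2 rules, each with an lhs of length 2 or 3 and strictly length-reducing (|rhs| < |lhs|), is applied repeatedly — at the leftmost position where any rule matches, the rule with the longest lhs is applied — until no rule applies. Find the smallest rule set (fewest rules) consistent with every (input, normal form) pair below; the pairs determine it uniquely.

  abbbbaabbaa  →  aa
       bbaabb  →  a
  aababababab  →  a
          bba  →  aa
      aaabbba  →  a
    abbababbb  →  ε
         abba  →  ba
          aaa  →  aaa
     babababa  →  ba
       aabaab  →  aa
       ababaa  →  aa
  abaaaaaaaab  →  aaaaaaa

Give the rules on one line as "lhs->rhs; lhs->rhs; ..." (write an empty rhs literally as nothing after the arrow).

ab->; bb->a

  | abbbbaabbaa => bbbaabbaa => abaabbaa => aabbaa => abaa => aa
  | bbaabb => aaabb => aab => a
  | aababababab => aabababab => aababab => aabab => aab => a
  | bba => aa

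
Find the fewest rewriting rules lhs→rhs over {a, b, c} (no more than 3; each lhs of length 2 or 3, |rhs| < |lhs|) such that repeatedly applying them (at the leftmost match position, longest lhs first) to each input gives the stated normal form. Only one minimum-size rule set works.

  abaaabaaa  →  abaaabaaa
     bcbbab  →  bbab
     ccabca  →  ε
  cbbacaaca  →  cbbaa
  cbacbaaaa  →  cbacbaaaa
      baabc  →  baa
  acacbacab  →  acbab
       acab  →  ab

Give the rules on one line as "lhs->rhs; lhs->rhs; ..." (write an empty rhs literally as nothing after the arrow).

bc->; ca->

  | abaaabaaa
  | bcbbab => bbab
  | ccabca => cbca => ca => ε
  | cbbacaaca => cbbaaca => cbbaa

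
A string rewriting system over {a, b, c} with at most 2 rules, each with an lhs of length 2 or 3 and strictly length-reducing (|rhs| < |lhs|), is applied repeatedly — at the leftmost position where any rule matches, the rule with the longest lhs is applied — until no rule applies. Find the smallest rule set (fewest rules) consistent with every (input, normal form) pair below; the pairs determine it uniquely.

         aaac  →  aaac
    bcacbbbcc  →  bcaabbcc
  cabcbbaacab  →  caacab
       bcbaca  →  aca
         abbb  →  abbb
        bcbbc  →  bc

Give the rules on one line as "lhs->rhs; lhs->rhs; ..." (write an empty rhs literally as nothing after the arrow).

  | aaac
  | bcacbbbcc => bcaabbcc
  | cabcbbaacab => cababaacab => cabaacab => caacab
  | bcbaca => baaca => aca

ba->; cb->a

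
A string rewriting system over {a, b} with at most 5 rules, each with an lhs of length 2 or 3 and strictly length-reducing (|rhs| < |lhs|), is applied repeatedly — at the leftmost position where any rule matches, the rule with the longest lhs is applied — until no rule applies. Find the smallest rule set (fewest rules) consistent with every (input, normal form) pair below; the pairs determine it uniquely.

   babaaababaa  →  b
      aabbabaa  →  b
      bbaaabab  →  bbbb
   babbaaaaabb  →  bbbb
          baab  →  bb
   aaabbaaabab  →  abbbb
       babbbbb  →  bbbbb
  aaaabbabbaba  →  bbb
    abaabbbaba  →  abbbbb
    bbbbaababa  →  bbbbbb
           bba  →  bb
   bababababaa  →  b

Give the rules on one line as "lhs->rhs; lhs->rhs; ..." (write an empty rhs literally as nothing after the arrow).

  | babaaababaa => baaababaa => bababaa => babaa => baa => b
  | aabbabaa => bababaa => babaa => baa => b
  | bbaaabab => bbaabab => bbabab => bbbab => bbbb
  | babbaaaaabb => bbaaaaabb => bbaaaabb => bbaaabb => bbaabb => bbabb => bbbb

aa->; aab->ba; bab->b; bba->bb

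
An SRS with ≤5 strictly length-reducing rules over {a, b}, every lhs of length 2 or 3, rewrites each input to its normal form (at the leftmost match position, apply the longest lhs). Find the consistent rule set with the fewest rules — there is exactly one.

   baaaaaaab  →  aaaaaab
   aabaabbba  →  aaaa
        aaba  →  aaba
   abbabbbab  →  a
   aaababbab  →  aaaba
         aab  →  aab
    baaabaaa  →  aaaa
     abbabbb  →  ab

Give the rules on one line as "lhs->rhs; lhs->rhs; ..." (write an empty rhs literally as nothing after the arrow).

baa->a; bb->b; bba->bb; bbb->

  | baaaaaaab => aaaaaab
  | aabaabbba => aaabbba => aaaa
  | aaba
  | abbabbbab => abbbbbab => abbab => abbb => a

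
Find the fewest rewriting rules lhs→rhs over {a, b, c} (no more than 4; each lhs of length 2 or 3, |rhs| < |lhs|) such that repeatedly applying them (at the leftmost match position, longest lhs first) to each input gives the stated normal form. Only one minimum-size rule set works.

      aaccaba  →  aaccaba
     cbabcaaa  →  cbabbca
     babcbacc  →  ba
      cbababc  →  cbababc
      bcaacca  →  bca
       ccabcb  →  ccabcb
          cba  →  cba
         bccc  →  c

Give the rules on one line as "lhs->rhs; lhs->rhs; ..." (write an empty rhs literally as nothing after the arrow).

  | aaccaba
  | cbabcaaa => cbabbca
  | babcbacc => babcc => ba
  | cbababc

bac->; bcc->; caa->bc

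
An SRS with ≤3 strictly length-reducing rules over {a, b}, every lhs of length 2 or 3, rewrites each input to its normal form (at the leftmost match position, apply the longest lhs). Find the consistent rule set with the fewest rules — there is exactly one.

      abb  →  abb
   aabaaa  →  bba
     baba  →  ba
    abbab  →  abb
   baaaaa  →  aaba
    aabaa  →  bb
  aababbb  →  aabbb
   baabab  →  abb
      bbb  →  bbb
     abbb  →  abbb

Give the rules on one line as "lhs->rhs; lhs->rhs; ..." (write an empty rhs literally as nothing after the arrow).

aaa->b; baa->ab; bab->b

  | abb
  | aabaaa => aaaba => bba
  | baba => ba
  | abbab => abb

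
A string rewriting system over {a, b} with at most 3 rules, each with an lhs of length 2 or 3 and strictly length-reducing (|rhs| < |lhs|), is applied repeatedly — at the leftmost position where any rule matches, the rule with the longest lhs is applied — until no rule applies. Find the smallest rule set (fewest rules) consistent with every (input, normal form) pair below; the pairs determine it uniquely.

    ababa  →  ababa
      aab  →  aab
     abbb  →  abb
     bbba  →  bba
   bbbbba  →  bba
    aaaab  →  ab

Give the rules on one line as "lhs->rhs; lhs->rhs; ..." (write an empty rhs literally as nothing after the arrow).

  | ababa
  | aab
  | abbb => abb
  | bbba => bba

aaa->; bbb->bb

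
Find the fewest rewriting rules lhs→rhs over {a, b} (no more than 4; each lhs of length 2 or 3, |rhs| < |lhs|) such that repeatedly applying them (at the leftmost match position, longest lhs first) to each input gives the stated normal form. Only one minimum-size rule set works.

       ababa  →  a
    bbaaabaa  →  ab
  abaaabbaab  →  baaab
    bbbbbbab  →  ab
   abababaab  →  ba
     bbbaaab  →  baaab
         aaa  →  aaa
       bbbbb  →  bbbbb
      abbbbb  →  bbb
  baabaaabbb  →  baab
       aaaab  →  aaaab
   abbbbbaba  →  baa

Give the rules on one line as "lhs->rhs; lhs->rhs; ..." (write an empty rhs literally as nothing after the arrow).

aba->b; abb->; bab->ba; bba->a

  | ababa => bba => a
  | bbaaabaa => aaabaa => aaba => ab
  | abaaabbaab => baabbaab => baaab
  | bbbbbbab => bbbbab => bbab => ab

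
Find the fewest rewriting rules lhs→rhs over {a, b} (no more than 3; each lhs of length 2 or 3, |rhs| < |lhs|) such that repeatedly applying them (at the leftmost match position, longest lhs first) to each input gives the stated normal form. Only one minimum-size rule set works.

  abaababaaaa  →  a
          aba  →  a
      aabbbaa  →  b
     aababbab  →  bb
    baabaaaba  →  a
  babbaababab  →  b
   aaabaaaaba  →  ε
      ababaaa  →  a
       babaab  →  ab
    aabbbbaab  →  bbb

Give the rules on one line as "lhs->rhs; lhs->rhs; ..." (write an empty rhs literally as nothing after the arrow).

  | abaababaaaa => aababaaaa => babaaaa => baaaa => aaa => a
  | aba => a
  | aabbbaa => bbbaa => bba => b
  | aababbab => babbab => bbab => bb

aa->; ba->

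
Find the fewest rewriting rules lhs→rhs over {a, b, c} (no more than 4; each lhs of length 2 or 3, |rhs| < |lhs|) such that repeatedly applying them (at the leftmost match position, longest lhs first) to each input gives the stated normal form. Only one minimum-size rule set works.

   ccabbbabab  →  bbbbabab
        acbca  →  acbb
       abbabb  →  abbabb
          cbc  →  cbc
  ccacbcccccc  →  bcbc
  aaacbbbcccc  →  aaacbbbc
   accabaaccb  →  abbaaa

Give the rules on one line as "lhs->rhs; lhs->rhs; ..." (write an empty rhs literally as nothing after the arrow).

ca->b; cc->c; ccb->a

  | ccabbbabab => cabbbabab => bbbbabab
  | acbca => acbb
  | abbabb
  | cbc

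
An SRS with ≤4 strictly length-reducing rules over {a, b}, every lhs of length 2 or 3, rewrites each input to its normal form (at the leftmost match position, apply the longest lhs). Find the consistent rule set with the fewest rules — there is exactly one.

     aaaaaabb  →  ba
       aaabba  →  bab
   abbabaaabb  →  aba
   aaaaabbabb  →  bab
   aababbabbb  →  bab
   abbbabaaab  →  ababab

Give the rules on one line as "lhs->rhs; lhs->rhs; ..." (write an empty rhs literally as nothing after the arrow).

aa->b; baa->ba; bb->; bba->b

  | aaaaaabb => baaaabb => baaabb => baabb => babb => ba
  | aaabba => babba => bab
  | abbabaaabb => abbaaabb => abaabb => ababb => aba
  | aaaaabbabb => baaabbabb => baabbabb => babbabb => babbb => bab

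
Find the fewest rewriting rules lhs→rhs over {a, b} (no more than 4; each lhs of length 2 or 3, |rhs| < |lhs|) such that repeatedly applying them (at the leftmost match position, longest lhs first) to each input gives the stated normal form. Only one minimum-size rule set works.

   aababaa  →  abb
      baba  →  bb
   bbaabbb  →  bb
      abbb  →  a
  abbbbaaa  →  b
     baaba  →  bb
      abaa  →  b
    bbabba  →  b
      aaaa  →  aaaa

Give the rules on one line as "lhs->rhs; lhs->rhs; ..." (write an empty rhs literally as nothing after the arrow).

  | aababaa => abbaa => abba => abb
  | baba => bba => bb
  | bbaabbb => bbabbb => bbbbb => bb
  | abbb => a

aba->b; ba->b; bbb->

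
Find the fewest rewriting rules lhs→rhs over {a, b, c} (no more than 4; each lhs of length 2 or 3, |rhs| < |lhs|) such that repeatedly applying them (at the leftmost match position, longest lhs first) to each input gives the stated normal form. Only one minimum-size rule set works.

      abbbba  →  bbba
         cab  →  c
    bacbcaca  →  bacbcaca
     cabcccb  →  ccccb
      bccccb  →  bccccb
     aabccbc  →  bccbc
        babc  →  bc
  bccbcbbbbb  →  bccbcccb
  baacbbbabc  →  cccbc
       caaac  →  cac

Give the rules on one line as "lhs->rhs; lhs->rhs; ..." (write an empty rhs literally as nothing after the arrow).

aa->; ab->; baa->c; cbb->cc

  | abbbba => bbba
  | cab => c
  | bacbcaca
  | cabcccb => ccccb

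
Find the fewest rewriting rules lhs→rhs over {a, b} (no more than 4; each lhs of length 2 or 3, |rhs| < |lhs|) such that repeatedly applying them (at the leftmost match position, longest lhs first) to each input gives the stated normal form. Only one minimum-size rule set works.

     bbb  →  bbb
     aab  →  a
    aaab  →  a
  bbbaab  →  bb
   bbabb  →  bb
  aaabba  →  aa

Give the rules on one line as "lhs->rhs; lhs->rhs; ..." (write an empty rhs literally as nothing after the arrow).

  | bbb
  | aab => ab => a
  | aaab => aab => ab => a
  | bbbaab => bbbab => bb

aab->ab; ab->a; bab->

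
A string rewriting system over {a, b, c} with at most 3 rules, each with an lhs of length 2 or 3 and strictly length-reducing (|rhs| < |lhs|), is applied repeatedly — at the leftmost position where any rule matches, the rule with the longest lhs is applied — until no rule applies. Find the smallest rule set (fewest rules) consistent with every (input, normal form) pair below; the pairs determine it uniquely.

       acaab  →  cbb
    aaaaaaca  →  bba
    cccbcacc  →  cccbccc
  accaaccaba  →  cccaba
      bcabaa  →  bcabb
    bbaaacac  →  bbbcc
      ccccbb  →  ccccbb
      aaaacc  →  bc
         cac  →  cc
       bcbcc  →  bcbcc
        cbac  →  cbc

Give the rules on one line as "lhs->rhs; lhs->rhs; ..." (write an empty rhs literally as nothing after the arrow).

aa->b; aac->; ac->c

  | acaab => caab => cbb
  | aaaaaaca => baaaaca => bbaaca => bba
  | cccbcacc => cccbccc
  | accaaccaba => ccaaccaba => cccaba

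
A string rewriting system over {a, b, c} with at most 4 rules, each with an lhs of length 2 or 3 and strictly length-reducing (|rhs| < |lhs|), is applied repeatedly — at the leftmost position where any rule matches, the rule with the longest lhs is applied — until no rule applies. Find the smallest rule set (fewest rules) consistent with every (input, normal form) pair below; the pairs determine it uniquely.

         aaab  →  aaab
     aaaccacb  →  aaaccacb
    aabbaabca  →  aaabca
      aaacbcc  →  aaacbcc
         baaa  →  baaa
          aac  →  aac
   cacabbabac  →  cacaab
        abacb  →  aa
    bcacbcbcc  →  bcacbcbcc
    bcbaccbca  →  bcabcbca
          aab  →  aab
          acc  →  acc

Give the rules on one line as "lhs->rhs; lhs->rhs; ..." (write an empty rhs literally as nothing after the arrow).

bac->ab; bb->; bba->

  | aaab
  | aaaccacb
  | aabbaabca => aaabca
  | aaacbcc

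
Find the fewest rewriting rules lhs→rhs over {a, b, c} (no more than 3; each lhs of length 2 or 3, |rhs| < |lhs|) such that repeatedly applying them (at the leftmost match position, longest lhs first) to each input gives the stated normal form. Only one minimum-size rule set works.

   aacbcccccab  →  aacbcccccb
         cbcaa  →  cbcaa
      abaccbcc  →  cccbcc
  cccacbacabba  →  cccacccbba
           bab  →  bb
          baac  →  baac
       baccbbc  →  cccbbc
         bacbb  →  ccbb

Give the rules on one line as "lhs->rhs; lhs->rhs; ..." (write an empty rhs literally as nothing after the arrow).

ab->b; bac->cc

  | aacbcccccab => aacbcccccb
  | cbcaa
  | abaccbcc => baccbcc => cccbcc
  | cccacbacabba => cccacccabba => cccacccbba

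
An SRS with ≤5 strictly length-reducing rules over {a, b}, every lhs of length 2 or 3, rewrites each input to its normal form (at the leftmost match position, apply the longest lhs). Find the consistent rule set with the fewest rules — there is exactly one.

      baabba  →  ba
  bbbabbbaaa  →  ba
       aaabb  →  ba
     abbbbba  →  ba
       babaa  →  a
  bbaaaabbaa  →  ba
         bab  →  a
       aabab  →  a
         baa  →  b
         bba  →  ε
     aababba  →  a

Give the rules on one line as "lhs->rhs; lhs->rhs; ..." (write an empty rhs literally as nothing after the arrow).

  | baabba => bbba => aba => ba
  | bbbabbbaaa => ababbbaaa => babbbaaa => bbabaaa => aabaaa => baaa => ba
  | aaabb => abb => ba
  | abbbbba => babbba => bbaba => aaba => ba

aa->; ab->b; abb->ba; bb->a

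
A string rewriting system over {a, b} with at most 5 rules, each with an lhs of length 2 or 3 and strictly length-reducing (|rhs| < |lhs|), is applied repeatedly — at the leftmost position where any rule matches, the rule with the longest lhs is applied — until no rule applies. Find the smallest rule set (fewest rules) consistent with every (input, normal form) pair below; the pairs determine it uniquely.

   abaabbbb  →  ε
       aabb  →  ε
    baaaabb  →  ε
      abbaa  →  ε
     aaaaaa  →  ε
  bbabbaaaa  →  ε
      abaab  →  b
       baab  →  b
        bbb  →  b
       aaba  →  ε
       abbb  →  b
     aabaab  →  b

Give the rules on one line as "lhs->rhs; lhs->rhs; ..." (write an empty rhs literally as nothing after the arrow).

  | abaabbbb => baabbbb => abbbb => bbbb => bb => ε
  | aabb => bb => ε
  | baaaabb => aaabb => abb => bb => ε
  | abbaa => bbaa => aa => ε

aa->; ab->b; ba->; bb->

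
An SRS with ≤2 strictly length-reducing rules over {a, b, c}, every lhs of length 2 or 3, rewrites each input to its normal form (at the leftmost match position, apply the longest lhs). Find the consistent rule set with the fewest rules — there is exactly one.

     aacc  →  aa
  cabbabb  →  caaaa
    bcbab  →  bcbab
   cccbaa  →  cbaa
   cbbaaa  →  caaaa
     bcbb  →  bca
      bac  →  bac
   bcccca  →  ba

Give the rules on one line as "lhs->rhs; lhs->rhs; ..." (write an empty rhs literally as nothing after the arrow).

bb->a; cc->

  | aacc => aa
  | cabbabb => caaabb => caaaa
  | bcbab
  | cccbaa => cbaa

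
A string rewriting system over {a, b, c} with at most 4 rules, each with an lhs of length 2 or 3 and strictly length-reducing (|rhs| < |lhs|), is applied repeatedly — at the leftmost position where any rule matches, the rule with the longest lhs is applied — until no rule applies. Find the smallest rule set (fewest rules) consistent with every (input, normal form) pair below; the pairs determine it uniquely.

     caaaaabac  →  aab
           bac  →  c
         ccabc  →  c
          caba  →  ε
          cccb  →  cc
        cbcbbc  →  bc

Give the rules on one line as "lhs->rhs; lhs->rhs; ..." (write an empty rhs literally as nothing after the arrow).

  | caaaaabac => aaaabac => aaaac => aab
  | bac => c
  | ccabc => cbc => c
  | caba => ba => ε

aac->b; ba->; ca->; cb->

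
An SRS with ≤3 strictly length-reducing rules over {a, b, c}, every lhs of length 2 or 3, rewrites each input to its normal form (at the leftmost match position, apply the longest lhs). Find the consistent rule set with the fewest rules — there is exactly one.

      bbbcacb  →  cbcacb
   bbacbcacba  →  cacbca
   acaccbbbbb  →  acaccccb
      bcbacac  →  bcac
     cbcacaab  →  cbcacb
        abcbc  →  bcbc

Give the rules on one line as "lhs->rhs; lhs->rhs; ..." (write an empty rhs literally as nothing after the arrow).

  | bbbcacb => cbcacb
  | bbacbcacba => cacbcacba => cacbca
  | acaccbbbbb => acacccbbb => acaccccb
  | bcbacac => bcac

ab->b; bb->c; cba->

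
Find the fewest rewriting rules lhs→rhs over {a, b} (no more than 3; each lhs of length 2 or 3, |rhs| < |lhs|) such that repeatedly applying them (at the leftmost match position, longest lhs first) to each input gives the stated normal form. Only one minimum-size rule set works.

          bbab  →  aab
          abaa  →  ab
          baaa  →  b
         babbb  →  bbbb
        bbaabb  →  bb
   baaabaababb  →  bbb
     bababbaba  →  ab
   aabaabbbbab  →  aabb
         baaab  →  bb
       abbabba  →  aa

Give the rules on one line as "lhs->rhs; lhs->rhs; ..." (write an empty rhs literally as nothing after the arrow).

  | bbab => aab
  | abaa => aba => ab
  | baaa => baa => ba => b
  | babbb => bbbb

aaa->; ba->b; bba->aa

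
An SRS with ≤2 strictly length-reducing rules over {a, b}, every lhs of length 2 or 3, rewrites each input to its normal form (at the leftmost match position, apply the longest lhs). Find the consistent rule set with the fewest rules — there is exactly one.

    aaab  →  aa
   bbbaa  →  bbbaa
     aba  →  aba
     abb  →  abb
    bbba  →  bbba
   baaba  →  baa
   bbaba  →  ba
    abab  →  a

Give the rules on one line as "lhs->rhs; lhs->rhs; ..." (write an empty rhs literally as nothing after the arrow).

aab->a; bab->

  | aaab => aa
  | bbbaa
  | aba
  | abb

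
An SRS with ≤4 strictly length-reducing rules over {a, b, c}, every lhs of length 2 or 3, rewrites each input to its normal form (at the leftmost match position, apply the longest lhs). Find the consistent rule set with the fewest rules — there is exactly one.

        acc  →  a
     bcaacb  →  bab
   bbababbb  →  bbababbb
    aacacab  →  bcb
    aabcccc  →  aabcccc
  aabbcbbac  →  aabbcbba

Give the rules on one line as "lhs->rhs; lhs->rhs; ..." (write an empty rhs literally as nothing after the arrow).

  | acc => ac => a
  | bcaacb => bacb => bab
  | bbababbb
  | aacacab => aaacab => bccab => bcb

aaa->bc; ac->a; ca->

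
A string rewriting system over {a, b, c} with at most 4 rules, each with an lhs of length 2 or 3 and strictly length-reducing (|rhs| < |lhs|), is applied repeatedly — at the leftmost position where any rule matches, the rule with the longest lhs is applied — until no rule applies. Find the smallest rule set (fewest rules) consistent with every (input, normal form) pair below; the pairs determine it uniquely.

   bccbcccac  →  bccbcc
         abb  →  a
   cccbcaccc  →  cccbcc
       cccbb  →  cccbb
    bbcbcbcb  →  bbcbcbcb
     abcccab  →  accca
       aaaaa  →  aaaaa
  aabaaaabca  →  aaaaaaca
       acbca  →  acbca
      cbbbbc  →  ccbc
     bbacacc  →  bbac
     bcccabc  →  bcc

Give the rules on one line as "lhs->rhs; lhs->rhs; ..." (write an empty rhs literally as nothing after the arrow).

ab->a; bbb->c; cac->

  | bccbcccac => bccbcc
  | abb => ab => a
  | cccbcaccc => cccbcc
  | cccbb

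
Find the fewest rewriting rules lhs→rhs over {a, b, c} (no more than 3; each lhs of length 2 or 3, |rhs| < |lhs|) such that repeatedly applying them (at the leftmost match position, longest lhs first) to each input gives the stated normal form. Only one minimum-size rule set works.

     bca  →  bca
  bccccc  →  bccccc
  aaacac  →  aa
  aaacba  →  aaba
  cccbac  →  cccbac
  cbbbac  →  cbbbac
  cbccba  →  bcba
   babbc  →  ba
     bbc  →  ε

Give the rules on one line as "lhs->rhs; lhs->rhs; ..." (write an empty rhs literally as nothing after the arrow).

  | bca
  | bccccc
  | aaacac => aaac => aa
  | aaacba => aaba

aac->a; bbc->; cbc->b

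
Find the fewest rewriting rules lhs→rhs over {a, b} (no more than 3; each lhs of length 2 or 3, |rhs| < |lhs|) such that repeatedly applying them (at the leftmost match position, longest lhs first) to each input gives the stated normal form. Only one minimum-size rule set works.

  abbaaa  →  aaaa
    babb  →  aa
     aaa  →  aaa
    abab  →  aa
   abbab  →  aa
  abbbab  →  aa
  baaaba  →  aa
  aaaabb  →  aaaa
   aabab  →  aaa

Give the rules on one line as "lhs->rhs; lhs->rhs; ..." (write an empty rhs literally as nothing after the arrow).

  | abbaaa => abaaa => aaaa
  | babb => aab => aa
  | aaa
  | abab => aab => aa

ab->a; baa->; bab->aa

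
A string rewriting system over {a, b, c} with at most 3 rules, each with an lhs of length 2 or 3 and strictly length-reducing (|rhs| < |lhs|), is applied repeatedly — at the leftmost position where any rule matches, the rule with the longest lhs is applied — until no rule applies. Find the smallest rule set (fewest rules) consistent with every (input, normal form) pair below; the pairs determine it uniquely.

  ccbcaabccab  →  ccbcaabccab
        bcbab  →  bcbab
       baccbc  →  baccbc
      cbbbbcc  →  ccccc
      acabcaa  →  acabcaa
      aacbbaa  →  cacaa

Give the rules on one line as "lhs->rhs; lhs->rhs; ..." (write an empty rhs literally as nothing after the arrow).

aac->ca; bb->c

  | ccbcaabccab
  | bcbab
  | baccbc
  | cbbbbcc => ccbbcc => ccccc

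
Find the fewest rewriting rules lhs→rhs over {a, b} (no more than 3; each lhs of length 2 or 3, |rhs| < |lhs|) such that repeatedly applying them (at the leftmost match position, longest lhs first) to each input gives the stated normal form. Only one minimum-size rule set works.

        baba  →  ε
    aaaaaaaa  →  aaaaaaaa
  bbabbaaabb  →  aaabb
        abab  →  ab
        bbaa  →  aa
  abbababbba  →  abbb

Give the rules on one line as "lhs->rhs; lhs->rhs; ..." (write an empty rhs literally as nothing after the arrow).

  | baba => ba => ε
  | aaaaaaaa
  | bbabbaaabb => bbbaaabb => bbaaabb => baaabb => aaabb
  | abab => ab

ba->; baa->aa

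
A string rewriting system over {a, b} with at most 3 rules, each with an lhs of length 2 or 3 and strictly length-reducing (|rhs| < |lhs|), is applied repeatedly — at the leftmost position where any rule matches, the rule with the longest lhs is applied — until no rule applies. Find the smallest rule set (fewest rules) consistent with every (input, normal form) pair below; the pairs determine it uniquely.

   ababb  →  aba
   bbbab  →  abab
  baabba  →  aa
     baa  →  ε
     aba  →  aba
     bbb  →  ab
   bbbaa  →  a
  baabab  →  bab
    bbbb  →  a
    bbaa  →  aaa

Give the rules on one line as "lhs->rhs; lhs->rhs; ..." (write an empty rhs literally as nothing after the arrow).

  | ababb => aba
  | bbbab => abab
  | baabba => bba => aa
  | baa => ε

abb->a; baa->; bb->a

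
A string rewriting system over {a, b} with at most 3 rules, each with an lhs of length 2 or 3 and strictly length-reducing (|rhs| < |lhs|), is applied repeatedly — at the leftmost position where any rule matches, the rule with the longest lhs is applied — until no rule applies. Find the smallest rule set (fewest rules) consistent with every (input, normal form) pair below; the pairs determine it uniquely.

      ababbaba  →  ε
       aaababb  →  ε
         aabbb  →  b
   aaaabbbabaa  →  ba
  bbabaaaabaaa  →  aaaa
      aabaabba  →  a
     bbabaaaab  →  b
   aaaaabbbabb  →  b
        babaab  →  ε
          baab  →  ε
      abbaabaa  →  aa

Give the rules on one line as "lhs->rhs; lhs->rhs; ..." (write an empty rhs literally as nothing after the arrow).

  | ababbaba => bbaba => aba => ε
  | aaababb => aabb => abb => bb => ε
  | aabbb => abbb => bbb => b
  | aaaabbbabaa => aaabbbabaa => aabbbabaa => abbbabaa => bbbabaa => babaa => ba

ab->b; aba->; bb->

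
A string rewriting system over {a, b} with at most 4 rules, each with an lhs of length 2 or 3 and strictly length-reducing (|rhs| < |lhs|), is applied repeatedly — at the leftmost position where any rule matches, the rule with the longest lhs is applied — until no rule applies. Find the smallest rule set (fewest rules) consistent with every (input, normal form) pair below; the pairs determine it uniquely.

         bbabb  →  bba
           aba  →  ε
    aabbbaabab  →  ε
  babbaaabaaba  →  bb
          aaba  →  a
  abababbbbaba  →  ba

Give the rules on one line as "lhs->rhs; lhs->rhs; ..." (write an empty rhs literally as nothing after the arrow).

  | bbabb => bba
  | aba => ε
  | aabbbaabab => aabaabab => aabab => ab => ε
  | babbaaabaaba => baaaabaaba => bbabaaba => bbaba => bb

aaa->b; ab->; aba->; abb->a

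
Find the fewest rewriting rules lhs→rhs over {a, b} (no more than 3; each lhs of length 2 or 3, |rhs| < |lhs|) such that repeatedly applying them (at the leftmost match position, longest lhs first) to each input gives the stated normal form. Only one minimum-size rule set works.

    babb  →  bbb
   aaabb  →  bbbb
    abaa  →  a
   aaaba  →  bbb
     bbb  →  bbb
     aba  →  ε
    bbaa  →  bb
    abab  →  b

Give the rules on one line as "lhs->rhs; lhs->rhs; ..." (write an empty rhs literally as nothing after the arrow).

  | babb => bbb
  | aaabb => bbbb
  | abaa => a
  | aaaba => bbba => bbb

aaa->bb; aba->; ba->b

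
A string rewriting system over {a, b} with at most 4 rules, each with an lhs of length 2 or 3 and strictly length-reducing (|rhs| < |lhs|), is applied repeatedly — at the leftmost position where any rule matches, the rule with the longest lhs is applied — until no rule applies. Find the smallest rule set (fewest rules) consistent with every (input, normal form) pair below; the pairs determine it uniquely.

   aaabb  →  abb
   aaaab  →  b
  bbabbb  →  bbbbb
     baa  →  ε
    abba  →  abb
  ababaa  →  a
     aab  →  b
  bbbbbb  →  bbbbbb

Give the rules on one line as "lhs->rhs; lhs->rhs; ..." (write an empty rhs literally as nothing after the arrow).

  | aaabb => abb
  | aaaab => aab => b
  | bbabbb => bbbbb
  | baa => aa => ε

aa->; ba->b; baa->aa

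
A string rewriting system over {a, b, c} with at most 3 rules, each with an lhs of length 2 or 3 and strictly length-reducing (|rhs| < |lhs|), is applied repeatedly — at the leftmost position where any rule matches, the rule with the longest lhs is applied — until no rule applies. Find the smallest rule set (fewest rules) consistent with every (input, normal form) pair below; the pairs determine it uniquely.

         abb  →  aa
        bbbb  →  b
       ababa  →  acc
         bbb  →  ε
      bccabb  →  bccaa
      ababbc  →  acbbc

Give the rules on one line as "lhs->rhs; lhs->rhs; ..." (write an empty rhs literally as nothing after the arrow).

abb->aa; ba->c; bbb->

  | abb => aa
  | bbbb => b
  | ababa => acba => acc
  | bbb => ε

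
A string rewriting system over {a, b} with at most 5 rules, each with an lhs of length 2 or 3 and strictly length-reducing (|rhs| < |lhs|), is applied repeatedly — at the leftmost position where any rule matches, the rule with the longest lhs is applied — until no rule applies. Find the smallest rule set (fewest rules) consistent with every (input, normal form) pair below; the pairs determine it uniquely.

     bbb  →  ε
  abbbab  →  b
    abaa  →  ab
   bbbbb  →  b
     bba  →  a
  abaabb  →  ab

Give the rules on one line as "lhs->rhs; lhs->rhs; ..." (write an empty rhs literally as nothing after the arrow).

  | bbb => ε
  | abbbab => aab => bb => b
  | abaa => abb => ab
  | bbbbb => bb => b

aa->b; bb->b; bba->a; bbb->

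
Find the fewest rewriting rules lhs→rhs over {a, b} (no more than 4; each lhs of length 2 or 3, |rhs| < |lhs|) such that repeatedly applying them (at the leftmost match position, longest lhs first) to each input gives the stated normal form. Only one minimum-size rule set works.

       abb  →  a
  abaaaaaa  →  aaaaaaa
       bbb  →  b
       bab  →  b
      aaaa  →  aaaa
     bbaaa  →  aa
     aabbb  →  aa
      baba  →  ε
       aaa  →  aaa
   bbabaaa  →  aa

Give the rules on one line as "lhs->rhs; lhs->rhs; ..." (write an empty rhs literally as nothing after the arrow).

  | abb => ab => a
  | abaaaaaa => aaaaaaa
  | bbb => bb => b
  | bab => b

ab->a; ba->; bb->b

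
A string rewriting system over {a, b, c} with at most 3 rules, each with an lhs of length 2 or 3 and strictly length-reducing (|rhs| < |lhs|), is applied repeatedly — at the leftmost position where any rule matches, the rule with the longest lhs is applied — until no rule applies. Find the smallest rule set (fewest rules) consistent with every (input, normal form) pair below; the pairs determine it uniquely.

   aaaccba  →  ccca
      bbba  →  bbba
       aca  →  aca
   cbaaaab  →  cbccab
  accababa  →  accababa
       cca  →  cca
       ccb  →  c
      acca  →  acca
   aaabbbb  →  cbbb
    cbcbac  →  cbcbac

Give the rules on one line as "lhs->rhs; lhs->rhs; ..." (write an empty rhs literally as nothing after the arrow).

  | aaaccba => ccccba => ccca
  | bbba
  | aca
  | cbaaaab => cbccab

aaa->cc; ccb->c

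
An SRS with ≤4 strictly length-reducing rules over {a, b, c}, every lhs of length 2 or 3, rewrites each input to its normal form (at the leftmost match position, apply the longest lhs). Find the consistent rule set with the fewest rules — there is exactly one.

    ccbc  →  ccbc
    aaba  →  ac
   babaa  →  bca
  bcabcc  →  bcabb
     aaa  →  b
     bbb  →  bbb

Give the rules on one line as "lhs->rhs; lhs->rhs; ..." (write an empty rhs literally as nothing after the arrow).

aaa->b; aba->c; bcc->bb

  | ccbc
  | aaba => ac
  | babaa => bca
  | bcabcc => bcabb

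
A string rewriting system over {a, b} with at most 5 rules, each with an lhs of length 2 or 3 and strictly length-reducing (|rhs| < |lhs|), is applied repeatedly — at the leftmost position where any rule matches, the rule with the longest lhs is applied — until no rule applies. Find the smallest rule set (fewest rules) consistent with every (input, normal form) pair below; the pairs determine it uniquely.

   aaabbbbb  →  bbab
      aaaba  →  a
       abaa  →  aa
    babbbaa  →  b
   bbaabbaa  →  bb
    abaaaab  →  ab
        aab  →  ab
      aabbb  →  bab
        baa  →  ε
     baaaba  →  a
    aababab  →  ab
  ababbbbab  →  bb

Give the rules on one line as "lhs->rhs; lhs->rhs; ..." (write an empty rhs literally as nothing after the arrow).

  | aaabbbbb => aabbbbb => abbbbb => babbb => bbab
  | aaaba => aaba => aba => a
  | abaa => aa
  | babbbaa => bbabaa => bbaa => b

aab->ab; aba->a; abb->ba; baa->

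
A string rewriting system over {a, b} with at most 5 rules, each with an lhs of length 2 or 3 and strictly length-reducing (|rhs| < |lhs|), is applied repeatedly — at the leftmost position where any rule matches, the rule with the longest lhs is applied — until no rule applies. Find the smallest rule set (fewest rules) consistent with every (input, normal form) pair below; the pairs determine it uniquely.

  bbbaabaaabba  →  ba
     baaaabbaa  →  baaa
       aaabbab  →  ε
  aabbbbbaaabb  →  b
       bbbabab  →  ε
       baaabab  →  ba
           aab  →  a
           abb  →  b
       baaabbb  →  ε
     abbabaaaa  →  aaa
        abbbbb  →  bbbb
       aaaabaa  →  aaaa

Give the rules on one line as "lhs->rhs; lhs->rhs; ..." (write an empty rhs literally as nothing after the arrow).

ab->; aba->; bab->ab; bba->ab

  | bbbaabaaabba => bababaaabba => ababaaabba => baaabba => baaba => ba
  | baaaabbaa => baaabaa => baaa
  | aaabbab => aabab => ab => ε
  | aabbbbbaaabb => abbbbaaabb => bbbaaabb => babaabb => abaabb => abb => b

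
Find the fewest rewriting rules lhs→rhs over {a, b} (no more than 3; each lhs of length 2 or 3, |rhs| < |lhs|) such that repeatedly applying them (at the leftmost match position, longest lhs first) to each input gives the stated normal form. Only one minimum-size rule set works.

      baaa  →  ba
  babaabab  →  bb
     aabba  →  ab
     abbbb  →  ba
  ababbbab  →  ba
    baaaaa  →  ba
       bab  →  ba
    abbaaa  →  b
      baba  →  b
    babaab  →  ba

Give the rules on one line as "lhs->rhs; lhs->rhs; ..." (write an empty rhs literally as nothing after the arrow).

abb->ba; baa->b; bab->ba

  | baaa => ba
  | babaabab => baaabab => babab => baab => bb
  | aabba => abaa => ab
  | abbbb => babb => bab => ba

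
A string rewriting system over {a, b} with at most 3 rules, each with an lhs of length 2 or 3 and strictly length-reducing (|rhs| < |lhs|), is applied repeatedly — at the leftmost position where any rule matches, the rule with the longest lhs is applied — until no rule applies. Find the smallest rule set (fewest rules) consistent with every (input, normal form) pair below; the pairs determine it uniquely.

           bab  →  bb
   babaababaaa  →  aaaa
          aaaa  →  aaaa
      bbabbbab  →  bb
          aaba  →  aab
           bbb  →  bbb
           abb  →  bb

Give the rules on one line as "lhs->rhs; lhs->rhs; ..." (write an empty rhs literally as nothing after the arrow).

  | bab => bb
  | babaababaaa => bbaababaaa => aaababaaa => aaabbaaa => aabbaaa => abbaaa => bbaaa => aaaa
  | aaaa
  | bbabbbab => aabbbab => abbbab => bbbab => baab => bab => bb

abb->bb; ba->b; bba->aa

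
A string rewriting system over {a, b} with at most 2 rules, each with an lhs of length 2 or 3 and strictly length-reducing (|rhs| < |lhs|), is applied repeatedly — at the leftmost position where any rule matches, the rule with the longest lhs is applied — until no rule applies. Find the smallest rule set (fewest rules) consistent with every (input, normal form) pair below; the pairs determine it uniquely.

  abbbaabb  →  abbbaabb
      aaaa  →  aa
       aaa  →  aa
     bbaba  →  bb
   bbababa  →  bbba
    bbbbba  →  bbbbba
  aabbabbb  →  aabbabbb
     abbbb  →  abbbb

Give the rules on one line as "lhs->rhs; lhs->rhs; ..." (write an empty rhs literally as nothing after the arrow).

  | abbbaabb
  | aaaa => aaa => aa
  | aaa => aa
  | bbaba => bb

aaa->aa; aba->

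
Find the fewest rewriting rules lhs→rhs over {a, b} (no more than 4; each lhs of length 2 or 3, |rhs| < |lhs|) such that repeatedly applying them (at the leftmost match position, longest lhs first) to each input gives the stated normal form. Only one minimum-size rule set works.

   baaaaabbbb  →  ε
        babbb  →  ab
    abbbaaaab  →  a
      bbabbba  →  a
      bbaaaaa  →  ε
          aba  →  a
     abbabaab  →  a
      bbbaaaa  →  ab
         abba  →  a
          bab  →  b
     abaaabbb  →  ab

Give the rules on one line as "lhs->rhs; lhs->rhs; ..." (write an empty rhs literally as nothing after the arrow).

aa->; ba->; baa->ab; bb->a

  | baaaaabbbb => abaaabbbb => aababbbb => babbbb => bbbb => abb => aa => ε
  | babbb => bbb => ab
  | abbbaaaab => aabaaaab => baaaab => abaab => aabb => bb => a
  | bbabbba => aabbba => bbba => aba => a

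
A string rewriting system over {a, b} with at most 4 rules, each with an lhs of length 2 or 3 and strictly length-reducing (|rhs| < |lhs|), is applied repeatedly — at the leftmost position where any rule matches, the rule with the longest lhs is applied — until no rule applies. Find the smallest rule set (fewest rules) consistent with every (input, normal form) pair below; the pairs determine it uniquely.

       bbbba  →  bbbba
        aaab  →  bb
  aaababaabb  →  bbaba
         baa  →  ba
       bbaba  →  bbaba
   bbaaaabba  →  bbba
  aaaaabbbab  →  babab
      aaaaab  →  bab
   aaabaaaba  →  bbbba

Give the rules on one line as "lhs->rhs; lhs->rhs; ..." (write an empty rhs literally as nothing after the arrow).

aa->a; aaa->b; abb->a

  | bbbba
  | aaab => bb
  | aaababaabb => bbabaabb => bbababb => bbaba
  | baa => ba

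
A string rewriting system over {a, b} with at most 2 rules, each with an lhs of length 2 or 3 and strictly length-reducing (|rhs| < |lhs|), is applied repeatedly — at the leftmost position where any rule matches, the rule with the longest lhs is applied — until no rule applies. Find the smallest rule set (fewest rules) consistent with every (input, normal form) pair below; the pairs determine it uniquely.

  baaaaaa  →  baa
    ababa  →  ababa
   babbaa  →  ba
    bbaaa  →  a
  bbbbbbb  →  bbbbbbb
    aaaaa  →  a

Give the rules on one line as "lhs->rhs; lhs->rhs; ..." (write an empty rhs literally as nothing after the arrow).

aaa->a; bba->a

  | baaaaaa => baaaa => baa
  | ababa
  | babbaa => baaa => ba
  | bbaaa => aaa => a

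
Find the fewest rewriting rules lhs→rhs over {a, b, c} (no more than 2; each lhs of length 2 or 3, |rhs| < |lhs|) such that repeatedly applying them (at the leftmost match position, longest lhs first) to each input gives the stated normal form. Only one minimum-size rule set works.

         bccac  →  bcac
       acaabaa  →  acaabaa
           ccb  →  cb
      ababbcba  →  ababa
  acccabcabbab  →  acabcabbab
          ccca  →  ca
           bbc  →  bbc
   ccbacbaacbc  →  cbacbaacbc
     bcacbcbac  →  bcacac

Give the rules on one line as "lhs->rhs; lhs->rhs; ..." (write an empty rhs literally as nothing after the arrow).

  | bccac => bcac
  | acaabaa
  | ccb => cb
  | ababbcba => ababa

bcb->; cc->c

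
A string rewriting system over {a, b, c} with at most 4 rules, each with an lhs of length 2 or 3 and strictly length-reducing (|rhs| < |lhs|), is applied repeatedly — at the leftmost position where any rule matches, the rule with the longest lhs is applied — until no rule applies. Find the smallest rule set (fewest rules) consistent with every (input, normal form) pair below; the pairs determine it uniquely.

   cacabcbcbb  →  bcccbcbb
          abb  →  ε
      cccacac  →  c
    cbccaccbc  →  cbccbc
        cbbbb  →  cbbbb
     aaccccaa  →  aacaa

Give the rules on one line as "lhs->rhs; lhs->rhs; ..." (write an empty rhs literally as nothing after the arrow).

  | cacabcbcbb => cabccbcbb => bcccbcbb
  | abb => ε
  | cccacac => ccac => c
  | cbccaccbc => cbccbc

abb->; acc->ac; cab->bc; cca->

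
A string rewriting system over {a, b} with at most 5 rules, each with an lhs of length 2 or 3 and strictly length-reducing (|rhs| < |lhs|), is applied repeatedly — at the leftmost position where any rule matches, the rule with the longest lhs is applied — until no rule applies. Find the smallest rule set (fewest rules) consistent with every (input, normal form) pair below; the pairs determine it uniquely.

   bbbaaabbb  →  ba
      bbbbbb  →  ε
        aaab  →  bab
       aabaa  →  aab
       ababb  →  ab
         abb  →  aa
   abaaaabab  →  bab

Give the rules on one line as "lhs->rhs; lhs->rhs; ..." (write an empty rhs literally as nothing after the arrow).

  | bbbaaabbb => aaabbb => babbb => ba
  | bbbbbb => bbb => ε
  | aaab => bab
  | aabaa => aab

aaa->ba; baa->b; bb->a; bbb->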